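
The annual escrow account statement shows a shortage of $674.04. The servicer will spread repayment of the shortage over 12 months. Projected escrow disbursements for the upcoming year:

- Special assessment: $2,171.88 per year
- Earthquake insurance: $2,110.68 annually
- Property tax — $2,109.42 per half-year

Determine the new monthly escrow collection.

$764.62

Special assessment = $2,171.88
Earthquake insurance = $2,110.68
Property tax = $2,109.42 × 2 = $4,218.84
Annual escrow total = $2,171.88 + $2,110.68 + $4,218.84 = $8,501.40
Base monthly escrow = $8,501.40 / 12 = $708.45
Shortage per month = $674.04 / 12 = $56.17
New monthly escrow = $708.45 + $56.17 = $764.62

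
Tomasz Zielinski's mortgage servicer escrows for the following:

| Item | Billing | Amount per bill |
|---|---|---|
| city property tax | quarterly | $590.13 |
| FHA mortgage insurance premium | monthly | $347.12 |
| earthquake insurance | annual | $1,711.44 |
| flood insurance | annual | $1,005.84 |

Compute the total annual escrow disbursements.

City property tax: $590.13 × 4 = $2,360.52 annually
FHA mortgage insurance premium: $347.12 × 12 = $4,165.44 annually
Earthquake insurance: $1,711.44 annually
Flood insurance: $1,005.84 annually
Total annual escrow = $9,243.24

$9,243.24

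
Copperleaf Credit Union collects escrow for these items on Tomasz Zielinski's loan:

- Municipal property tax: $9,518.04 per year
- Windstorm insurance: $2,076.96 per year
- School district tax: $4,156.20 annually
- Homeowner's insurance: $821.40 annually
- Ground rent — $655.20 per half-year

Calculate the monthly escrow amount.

Municipal property tax — $9,518.04
Windstorm insurance — $2,076.96
School district tax — $4,156.20
Homeowner's insurance — $821.40
Ground rent — $655.20 × 2 = $1,310.40
Total per year = $17,883.00
Base monthly escrow = $17,883.00 / 12 = $1,490.25

$1,490.25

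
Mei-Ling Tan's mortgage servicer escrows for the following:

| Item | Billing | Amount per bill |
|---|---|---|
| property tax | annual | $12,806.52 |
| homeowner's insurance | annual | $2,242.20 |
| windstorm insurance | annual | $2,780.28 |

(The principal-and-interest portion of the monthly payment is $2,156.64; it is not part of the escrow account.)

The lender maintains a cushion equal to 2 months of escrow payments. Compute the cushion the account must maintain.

$2,971.50

Property tax = $12,806.52/yr
Homeowner's insurance = $2,242.20/yr
Windstorm insurance = $2,780.28/yr
Total annual escrow = $17,829.00
Base monthly escrow = $17,829.00 ÷ 12 = $1,485.75
Reserve = 2 × $1,485.75 = $2,971.50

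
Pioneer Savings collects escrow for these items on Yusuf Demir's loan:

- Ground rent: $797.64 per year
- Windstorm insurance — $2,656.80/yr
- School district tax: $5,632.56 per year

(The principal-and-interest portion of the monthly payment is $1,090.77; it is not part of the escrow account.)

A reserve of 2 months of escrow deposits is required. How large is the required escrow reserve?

Ground rent: $797.64/yr
Windstorm insurance: $2,656.80/yr
School district tax: $5,632.56/yr
Total per year = $9,087.00
Monthly escrow = $9,087.00 ÷ 12 = $757.25
Required cushion = 2 × $757.25 = $1,514.50

$1,514.50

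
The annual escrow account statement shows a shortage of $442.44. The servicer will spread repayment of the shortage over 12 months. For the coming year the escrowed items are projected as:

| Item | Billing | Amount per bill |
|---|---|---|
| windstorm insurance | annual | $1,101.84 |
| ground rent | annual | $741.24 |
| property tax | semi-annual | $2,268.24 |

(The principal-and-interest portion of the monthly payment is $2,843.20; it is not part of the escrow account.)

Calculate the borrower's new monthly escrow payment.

Windstorm insurance: $1,101.84
Ground rent: $741.24
Property tax: $2,268.24 × 2 = $4,536.48
Yearly total = $1,101.84 + $741.24 + $4,536.48 = $6,379.56
Base monthly escrow = $6,379.56 ÷ 12 = $531.63
Shortage spread = $442.44 / 12 = $36.87/mo
New monthly escrow = $531.63 + $36.87 = $568.50

$568.50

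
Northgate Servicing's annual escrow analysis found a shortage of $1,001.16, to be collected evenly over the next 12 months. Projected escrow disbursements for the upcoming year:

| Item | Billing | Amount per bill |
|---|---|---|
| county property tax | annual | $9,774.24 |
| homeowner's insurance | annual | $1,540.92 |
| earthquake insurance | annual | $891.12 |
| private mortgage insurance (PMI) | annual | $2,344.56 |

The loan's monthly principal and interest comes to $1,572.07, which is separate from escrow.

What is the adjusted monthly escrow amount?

County property tax = $9,774.24/yr
Homeowner's insurance = $1,540.92/yr
Earthquake insurance = $891.12/yr
Private mortgage insurance (PMI) = $2,344.56/yr
Total per year = $14,550.84
Base monthly escrow = $14,550.84 ÷ 12 = $1,212.57
Monthly shortage recovery: $1,001.16 ÷ 12 = $83.43
Adjusted monthly = $1,212.57 + $83.43 = $1,296.00

$1,296.00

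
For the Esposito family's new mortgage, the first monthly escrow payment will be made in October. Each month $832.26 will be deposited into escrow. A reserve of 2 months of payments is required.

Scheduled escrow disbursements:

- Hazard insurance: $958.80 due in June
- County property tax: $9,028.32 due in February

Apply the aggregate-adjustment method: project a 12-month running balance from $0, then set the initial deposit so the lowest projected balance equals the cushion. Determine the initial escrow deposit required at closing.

$6,531.54

Cushion = 2 × $832.26 = $1,664.52
Trial balance (start $0, +$832.26 each month, − disbursements):
  Oct: +$832.26 → $832.26
  Nov: +$832.26 → $1,664.52
  Dec: +$832.26 → $2,496.78
  Jan: +$832.26 → $3,329.04
  Feb: +$832.26 − $9,028.32 → -$4,867.02
  Mar: +$832.26 → -$4,034.76
  Apr: +$832.26 → -$3,202.50
  May: +$832.26 → -$2,370.24
  Jun: +$832.26 − $958.80 → -$2,496.78
  Jul: +$832.26 → -$1,664.52
  Aug: +$832.26 → -$832.26
  Sep: +$832.26 → $0.00
Lowest trial balance = -$4,867.02 (Feb)
Initial deposit = cushion − low point = $1,664.52 − (-$4,867.02) = $6,531.54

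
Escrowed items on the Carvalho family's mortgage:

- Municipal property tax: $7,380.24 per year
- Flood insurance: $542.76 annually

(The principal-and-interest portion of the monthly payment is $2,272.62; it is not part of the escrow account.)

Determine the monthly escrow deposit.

Municipal property tax — $7,380.24 annually
Flood insurance — $542.76 annually
Total annual escrow = $7,380.24 + $542.76 = $7,923.00
Monthly = $7,923.00 ÷ 12 = $660.25

$660.25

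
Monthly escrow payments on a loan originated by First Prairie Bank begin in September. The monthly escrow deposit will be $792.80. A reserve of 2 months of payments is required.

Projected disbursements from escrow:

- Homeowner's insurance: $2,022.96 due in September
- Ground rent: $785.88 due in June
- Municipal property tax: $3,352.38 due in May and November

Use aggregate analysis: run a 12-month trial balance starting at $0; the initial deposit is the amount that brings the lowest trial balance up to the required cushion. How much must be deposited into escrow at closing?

$4,582.54

Cushion = 2 × $792.80 = $1,585.60
Trial balance (start $0, +$792.80 each month, − disbursements):
  Sep: +$792.80 − $2,022.96 → -$1,230.16
  Oct: +$792.80 → -$437.36
  Nov: +$792.80 − $3,352.38 → -$2,996.94
  Dec: +$792.80 → -$2,204.14
  Jan: +$792.80 → -$1,411.34
  Feb: +$792.80 → -$618.54
  Mar: +$792.80 → $174.26
  Apr: +$792.80 → $967.06
  May: +$792.80 − $3,352.38 → -$1,592.52
  Jun: +$792.80 − $785.88 → -$1,585.60
  Jul: +$792.80 → -$792.80
  Aug: +$792.80 → $0.00
Lowest trial balance = -$2,996.94 (Nov)
Initial deposit = cushion − low point = $1,585.60 − (-$2,996.94) = $4,582.54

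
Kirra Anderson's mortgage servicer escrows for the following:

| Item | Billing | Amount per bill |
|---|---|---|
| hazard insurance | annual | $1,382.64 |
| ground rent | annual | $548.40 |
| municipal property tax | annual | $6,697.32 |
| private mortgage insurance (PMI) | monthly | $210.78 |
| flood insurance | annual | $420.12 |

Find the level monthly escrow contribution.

$964.82

Hazard insurance = $1,382.64/yr
Ground rent = $548.40/yr
Municipal property tax = $6,697.32/yr
Private mortgage insurance (PMI) = $210.78 × 12 = $2,529.36/yr
Flood insurance = $420.12/yr
Annual escrow total = $1,382.64 + $548.40 + $6,697.32 + $2,529.36 + $420.12 = $11,577.84
Monthly = $11,577.84 ÷ 12 = $964.82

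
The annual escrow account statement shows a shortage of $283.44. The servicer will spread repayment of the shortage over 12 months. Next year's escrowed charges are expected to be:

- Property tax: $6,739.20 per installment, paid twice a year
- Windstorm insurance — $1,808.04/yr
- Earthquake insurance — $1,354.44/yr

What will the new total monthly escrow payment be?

Property tax — $6,739.20 × 2 = $13,478.40 annually
Windstorm insurance — $1,808.04 annually
Earthquake insurance — $1,354.44 annually
Yearly total = $13,478.40 + $1,808.04 + $1,354.44 = $16,640.88
Per month = $16,640.88 / 12 = $1,386.74
Shortage spread = $283.44 / 12 = $23.62/mo
Adjusted monthly = $1,386.74 + $23.62 = $1,410.36

$1,410.36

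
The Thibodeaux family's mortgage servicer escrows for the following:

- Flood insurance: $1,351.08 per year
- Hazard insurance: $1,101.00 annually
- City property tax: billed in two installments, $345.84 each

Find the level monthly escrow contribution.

Flood insurance: $1,351.08
Hazard insurance: $1,101.00
City property tax: $345.84 × 2 = $691.68
Total annual escrow = $1,351.08 + $1,101.00 + $691.68 = $3,143.76
Monthly escrow = $3,143.76 ÷ 12 = $261.98

$261.98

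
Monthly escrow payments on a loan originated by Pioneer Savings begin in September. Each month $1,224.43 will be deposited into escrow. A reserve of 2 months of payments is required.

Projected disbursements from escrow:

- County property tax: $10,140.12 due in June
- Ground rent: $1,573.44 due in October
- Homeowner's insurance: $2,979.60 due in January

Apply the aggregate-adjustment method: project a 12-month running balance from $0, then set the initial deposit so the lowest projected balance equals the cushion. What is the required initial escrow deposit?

Cushion = 2 × $1,224.43 = $2,448.86
Trial balance (start $0, +$1,224.43 each month, − disbursements):
  Sep: +$1,224.43 → $1,224.43
  Oct: +$1,224.43 − $1,573.44 → $875.42
  Nov: +$1,224.43 → $2,099.85
  Dec: +$1,224.43 → $3,324.28
  Jan: +$1,224.43 − $2,979.60 → $1,569.11
  Feb: +$1,224.43 → $2,793.54
  Mar: +$1,224.43 → $4,017.97
  Apr: +$1,224.43 → $5,242.40
  May: +$1,224.43 → $6,466.83
  Jun: +$1,224.43 − $10,140.12 → -$2,448.86
  Jul: +$1,224.43 → -$1,224.43
  Aug: +$1,224.43 → $0.00
Lowest trial balance = -$2,448.86 (Jun)
Initial deposit = cushion − low point = $2,448.86 − (-$2,448.86) = $4,897.72

$4,897.72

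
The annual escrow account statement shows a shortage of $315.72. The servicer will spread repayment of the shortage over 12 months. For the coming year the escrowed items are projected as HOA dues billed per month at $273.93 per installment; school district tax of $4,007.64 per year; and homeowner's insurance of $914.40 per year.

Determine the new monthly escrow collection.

HOA dues: $273.93 × 12 = $3,287.16
School district tax: $4,007.64
Homeowner's insurance: $914.40
Yearly total = $3,287.16 + $4,007.64 + $914.40 = $8,209.20
Per month = $8,209.20 / 12 = $684.10
Shortage per month = $315.72 ÷ 12 = $26.31
New monthly escrow = $684.10 + $26.31 = $710.41

$710.41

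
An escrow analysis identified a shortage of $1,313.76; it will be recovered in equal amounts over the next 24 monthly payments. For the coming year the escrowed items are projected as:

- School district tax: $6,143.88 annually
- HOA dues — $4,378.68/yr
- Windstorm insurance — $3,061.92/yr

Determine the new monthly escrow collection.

School district tax = $6,143.88
HOA dues = $4,378.68
Windstorm insurance = $3,061.92
Yearly total = $6,143.88 + $4,378.68 + $3,061.92 = $13,584.48
Base monthly escrow = $13,584.48 / 12 = $1,132.04
Shortage spread = $1,313.76 ÷ 24 = $54.74/mo
New monthly escrow = $1,132.04 + $54.74 = $1,186.78

$1,186.78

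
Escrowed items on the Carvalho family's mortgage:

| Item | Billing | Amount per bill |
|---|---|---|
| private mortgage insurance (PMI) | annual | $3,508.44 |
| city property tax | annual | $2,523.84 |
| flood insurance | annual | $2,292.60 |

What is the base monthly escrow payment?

Private mortgage insurance (PMI): $3,508.44/yr
City property tax: $2,523.84/yr
Flood insurance: $2,292.60/yr
Total annual escrow = $3,508.44 + $2,523.84 + $2,292.60 = $8,324.88
Monthly escrow = $8,324.88 ÷ 12 = $693.74

$693.74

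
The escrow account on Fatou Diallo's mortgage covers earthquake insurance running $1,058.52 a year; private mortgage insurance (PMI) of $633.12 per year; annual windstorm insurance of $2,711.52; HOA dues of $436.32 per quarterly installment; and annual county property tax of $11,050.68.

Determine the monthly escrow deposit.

Earthquake insurance = $1,058.52
Private mortgage insurance (PMI) = $633.12
Windstorm insurance = $2,711.52
HOA dues = $436.32 × 4 = $1,745.28
County property tax = $11,050.68
Annual escrow total = $1,058.52 + $633.12 + $2,711.52 + $1,745.28 + $11,050.68 = $17,199.12
Monthly = $17,199.12 / 12 = $1,433.26

$1,433.26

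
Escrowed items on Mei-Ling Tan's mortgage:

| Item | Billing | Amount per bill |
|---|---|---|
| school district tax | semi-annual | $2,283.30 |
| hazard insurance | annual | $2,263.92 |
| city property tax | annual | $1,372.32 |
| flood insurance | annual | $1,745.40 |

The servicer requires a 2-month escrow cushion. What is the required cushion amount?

School district tax = $2,283.30 × 2 = $4,566.60 per year
Hazard insurance = $2,263.92 per year
City property tax = $1,372.32 per year
Flood insurance = $1,745.40 per year
Annual escrow total = $4,566.60 + $2,263.92 + $1,372.32 + $1,745.40 = $9,948.24
Monthly escrow = $9,948.24 ÷ 12 = $829.02
Required cushion = 2 × $829.02 = $1,658.04

$1,658.04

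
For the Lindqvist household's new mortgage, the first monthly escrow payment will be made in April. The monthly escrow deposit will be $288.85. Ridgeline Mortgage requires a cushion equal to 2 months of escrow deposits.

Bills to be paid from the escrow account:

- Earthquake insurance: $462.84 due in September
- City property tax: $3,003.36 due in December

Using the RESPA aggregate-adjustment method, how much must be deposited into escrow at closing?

Cushion = 2 × $288.85 = $577.70
Trial balance (start $0, +$288.85 each month, − disbursements):
  Apr: +$288.85 → $288.85
  May: +$288.85 → $577.70
  Jun: +$288.85 → $866.55
  Jul: +$288.85 → $1,155.40
  Aug: +$288.85 → $1,444.25
  Sep: +$288.85 − $462.84 → $1,270.26
  Oct: +$288.85 → $1,559.11
  Nov: +$288.85 → $1,847.96
  Dec: +$288.85 − $3,003.36 → -$866.55
  Jan: +$288.85 → -$577.70
  Feb: +$288.85 → -$288.85
  Mar: +$288.85 → $0.00
Lowest trial balance = -$866.55 (Dec)
Initial deposit = cushion − low point = $577.70 − (-$866.55) = $1,444.25

$1,444.25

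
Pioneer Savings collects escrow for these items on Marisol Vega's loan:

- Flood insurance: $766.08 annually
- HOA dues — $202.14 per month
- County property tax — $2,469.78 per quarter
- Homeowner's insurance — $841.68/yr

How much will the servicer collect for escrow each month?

Flood insurance = $766.08/yr
HOA dues = $202.14 × 12 = $2,425.68/yr
County property tax = $2,469.78 × 4 = $9,879.12/yr
Homeowner's insurance = $841.68/yr
Combined annual = $766.08 + $2,425.68 + $9,879.12 + $841.68 = $13,912.56
Per month = $13,912.56 ÷ 12 = $1,159.38

$1,159.38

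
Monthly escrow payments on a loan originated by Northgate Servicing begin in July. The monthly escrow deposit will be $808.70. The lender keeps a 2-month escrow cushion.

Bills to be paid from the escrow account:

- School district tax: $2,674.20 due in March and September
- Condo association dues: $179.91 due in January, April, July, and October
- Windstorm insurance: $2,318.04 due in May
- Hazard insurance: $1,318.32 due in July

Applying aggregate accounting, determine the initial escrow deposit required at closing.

$3,363.73

Cushion = 2 × $808.70 = $1,617.40
Trial balance (start $0, +$808.70 each month, − disbursements):
  Jul: +$808.70 − $1,498.23 → -$689.53
  Aug: +$808.70 → $119.17
  Sep: +$808.70 − $2,674.20 → -$1,746.33
  Oct: +$808.70 − $179.91 → -$1,117.54
  Nov: +$808.70 → -$308.84
  Dec: +$808.70 → $499.86
  Jan: +$808.70 − $179.91 → $1,128.65
  Feb: +$808.70 → $1,937.35
  Mar: +$808.70 − $2,674.20 → $71.85
  Apr: +$808.70 − $179.91 → $700.64
  May: +$808.70 − $2,318.04 → -$808.70
  Jun: +$808.70 → $0.00
Lowest trial balance = -$1,746.33 (Sep)
Initial deposit = cushion − low point = $1,617.40 − (-$1,746.33) = $3,363.73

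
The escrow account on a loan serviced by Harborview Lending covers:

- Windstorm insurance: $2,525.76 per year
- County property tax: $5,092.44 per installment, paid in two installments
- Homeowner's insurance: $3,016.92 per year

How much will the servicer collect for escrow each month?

$1,310.63

Windstorm insurance = $2,525.76 per year
County property tax = $5,092.44 × 2 = $10,184.88 per year
Homeowner's insurance = $3,016.92 per year
Combined annual = $2,525.76 + $10,184.88 + $3,016.92 = $15,727.56
Monthly escrow = $15,727.56 / 12 = $1,310.63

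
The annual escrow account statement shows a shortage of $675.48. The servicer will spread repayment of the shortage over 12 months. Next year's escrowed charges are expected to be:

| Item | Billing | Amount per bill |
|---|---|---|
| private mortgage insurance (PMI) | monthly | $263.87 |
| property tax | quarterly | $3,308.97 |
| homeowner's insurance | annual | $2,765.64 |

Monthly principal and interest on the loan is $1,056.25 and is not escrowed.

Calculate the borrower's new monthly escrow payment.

Private mortgage insurance (PMI): $263.87 × 12 = $3,166.44 annually
Property tax: $3,308.97 × 4 = $13,235.88 annually
Homeowner's insurance: $2,765.64 annually
Yearly total = $19,167.96
Base monthly escrow = $19,167.96 ÷ 12 = $1,597.33
Shortage spread = $675.48 ÷ 12 = $56.29/mo
New monthly escrow = $1,597.33 + $56.29 = $1,653.62

$1,653.62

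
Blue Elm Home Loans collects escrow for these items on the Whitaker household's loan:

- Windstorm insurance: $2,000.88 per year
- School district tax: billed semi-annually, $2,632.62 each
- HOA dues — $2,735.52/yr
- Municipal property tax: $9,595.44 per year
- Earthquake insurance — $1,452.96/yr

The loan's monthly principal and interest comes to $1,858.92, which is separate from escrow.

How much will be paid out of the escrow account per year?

Windstorm insurance — $2,000.88
School district tax — $2,632.62 × 2 = $5,265.24
HOA dues — $2,735.52
Municipal property tax — $9,595.44
Earthquake insurance — $1,452.96
Combined annual = $2,000.88 + $5,265.24 + $2,735.52 + $9,595.44 + $1,452.96 = $21,050.04

$21,050.04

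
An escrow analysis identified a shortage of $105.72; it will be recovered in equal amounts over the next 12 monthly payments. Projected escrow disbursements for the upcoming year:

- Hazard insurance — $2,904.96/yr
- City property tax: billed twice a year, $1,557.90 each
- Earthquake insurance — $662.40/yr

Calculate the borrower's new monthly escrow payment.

Hazard insurance — $2,904.96
City property tax — $1,557.90 × 2 = $3,115.80
Earthquake insurance — $662.40
Yearly total = $6,683.16
Base monthly escrow = $6,683.16 / 12 = $556.93
Shortage spread = $105.72 / 12 = $8.81/mo
New monthly escrow = $556.93 + $8.81 = $565.74

$565.74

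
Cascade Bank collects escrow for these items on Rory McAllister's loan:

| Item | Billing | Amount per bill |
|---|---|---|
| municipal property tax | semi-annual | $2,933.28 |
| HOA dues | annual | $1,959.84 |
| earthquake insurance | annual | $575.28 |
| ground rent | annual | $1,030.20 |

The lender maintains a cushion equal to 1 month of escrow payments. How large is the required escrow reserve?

$785.99

Municipal property tax = $2,933.28 × 2 = $5,866.56/yr
HOA dues = $1,959.84/yr
Earthquake insurance = $575.28/yr
Ground rent = $1,030.20/yr
Total annual escrow = $5,866.56 + $1,959.84 + $575.28 + $1,030.20 = $9,431.88
Base monthly escrow = $9,431.88 ÷ 12 = $785.99
Reserve = 1 × $785.99 = $785.99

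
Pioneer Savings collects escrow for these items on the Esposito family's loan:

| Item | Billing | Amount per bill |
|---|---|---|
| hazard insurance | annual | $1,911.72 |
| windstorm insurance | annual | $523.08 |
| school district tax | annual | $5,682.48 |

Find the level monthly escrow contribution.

$676.44

Hazard insurance: $1,911.72 per year
Windstorm insurance: $523.08 per year
School district tax: $5,682.48 per year
Yearly total = $1,911.72 + $523.08 + $5,682.48 = $8,117.28
Per month = $8,117.28 ÷ 12 = $676.44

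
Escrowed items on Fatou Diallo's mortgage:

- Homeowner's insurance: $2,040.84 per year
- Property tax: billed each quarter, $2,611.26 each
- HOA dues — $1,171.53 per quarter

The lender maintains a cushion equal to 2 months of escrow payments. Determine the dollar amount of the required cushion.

$2,862.00

Homeowner's insurance = $2,040.84/yr
Property tax = $2,611.26 × 4 = $10,445.04/yr
HOA dues = $1,171.53 × 4 = $4,686.12/yr
Total per year = $17,172.00
Per month = $17,172.00 / 12 = $1,431.00
Cushion = 2 × $1,431.00 = $2,862.00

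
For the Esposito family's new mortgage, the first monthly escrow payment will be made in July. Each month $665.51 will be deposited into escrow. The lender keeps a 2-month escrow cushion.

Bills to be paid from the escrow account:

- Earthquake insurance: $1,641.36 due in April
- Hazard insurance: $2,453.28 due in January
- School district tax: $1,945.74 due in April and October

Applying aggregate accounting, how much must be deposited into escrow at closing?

$2,662.04

Cushion = 2 × $665.51 = $1,331.02
Trial balance (start $0, +$665.51 each month, − disbursements):
  Jul: +$665.51 → $665.51
  Aug: +$665.51 → $1,331.02
  Sep: +$665.51 → $1,996.53
  Oct: +$665.51 − $1,945.74 → $716.30
  Nov: +$665.51 → $1,381.81
  Dec: +$665.51 → $2,047.32
  Jan: +$665.51 − $2,453.28 → $259.55
  Feb: +$665.51 → $925.06
  Mar: +$665.51 → $1,590.57
  Apr: +$665.51 − $3,587.10 → -$1,331.02
  May: +$665.51 → -$665.51
  Jun: +$665.51 → $0.00
Lowest trial balance = -$1,331.02 (Apr)
Initial deposit = cushion − low point = $1,331.02 − (-$1,331.02) = $2,662.04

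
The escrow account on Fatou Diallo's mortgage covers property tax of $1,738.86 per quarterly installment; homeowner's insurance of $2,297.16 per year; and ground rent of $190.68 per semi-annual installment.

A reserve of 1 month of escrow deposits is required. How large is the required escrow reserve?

$802.83

Property tax — $1,738.86 × 4 = $6,955.44/yr
Homeowner's insurance — $2,297.16/yr
Ground rent — $190.68 × 2 = $381.36/yr
Combined annual = $6,955.44 + $2,297.16 + $381.36 = $9,633.96
Per month = $9,633.96 ÷ 12 = $802.83
Reserve = 1 × $802.83 = $802.83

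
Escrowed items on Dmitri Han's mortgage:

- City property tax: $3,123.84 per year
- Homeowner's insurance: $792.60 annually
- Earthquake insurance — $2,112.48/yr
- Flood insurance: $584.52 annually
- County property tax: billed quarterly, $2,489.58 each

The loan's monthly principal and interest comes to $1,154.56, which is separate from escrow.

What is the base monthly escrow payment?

$1,380.98

City property tax — $3,123.84 annually
Homeowner's insurance — $792.60 annually
Earthquake insurance — $2,112.48 annually
Flood insurance — $584.52 annually
County property tax — $2,489.58 × 4 = $9,958.32 annually
Combined annual = $16,571.76
Base monthly escrow = $16,571.76 / 12 = $1,380.98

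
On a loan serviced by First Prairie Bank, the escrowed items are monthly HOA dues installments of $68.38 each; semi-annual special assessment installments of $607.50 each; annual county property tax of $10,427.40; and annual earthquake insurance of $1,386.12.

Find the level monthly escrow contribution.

$1,154.09

HOA dues — $68.38 × 12 = $820.56 annually
Special assessment — $607.50 × 2 = $1,215.00 annually
County property tax — $10,427.40 annually
Earthquake insurance — $1,386.12 annually
Yearly total = $820.56 + $1,215.00 + $10,427.40 + $1,386.12 = $13,849.08
Monthly escrow = $13,849.08 ÷ 12 = $1,154.09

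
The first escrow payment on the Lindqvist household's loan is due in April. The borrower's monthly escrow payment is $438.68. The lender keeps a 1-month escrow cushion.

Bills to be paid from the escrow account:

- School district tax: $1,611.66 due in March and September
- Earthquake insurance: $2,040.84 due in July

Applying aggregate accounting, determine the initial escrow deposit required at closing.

Cushion = 1 × $438.68 = $438.68
Trial balance (start $0, +$438.68 each month, − disbursements):
  Apr: +$438.68 → $438.68
  May: +$438.68 → $877.36
  Jun: +$438.68 → $1,316.04
  Jul: +$438.68 − $2,040.84 → -$286.12
  Aug: +$438.68 → $152.56
  Sep: +$438.68 − $1,611.66 → -$1,020.42
  Oct: +$438.68 → -$581.74
  Nov: +$438.68 → -$143.06
  Dec: +$438.68 → $295.62
  Jan: +$438.68 → $734.30
  Feb: +$438.68 → $1,172.98
  Mar: +$438.68 − $1,611.66 → $0.00
Lowest trial balance = -$1,020.42 (Sep)
Initial deposit = cushion − low point = $438.68 − (-$1,020.42) = $1,459.10

$1,459.10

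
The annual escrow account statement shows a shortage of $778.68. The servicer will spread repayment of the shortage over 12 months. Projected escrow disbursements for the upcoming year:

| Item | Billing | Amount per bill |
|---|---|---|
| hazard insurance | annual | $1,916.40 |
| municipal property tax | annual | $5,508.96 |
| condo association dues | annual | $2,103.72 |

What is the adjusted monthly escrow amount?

Hazard insurance — $1,916.40/yr
Municipal property tax — $5,508.96/yr
Condo association dues — $2,103.72/yr
Annual escrow total = $9,529.08
Per month = $9,529.08 / 12 = $794.09
Shortage per month = $778.68 / 12 = $64.89
Adjusted monthly = $794.09 + $64.89 = $858.98

$858.98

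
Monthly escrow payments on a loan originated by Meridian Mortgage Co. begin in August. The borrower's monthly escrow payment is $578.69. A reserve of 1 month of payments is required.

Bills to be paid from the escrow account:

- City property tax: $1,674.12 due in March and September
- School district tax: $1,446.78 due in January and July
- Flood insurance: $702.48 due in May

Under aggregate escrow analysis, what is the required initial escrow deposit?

Cushion = 1 × $578.69 = $578.69
Trial balance (start $0, +$578.69 each month, − disbursements):
  Aug: +$578.69 → $578.69
  Sep: +$578.69 − $1,674.12 → -$516.74
  Oct: +$578.69 → $61.95
  Nov: +$578.69 → $640.64
  Dec: +$578.69 → $1,219.33
  Jan: +$578.69 − $1,446.78 → $351.24
  Feb: +$578.69 → $929.93
  Mar: +$578.69 − $1,674.12 → -$165.50
  Apr: +$578.69 → $413.19
  May: +$578.69 − $702.48 → $289.40
  Jun: +$578.69 → $868.09
  Jul: +$578.69 − $1,446.78 → $0.00
Lowest trial balance = -$516.74 (Sep)
Initial deposit = cushion − low point = $578.69 − (-$516.74) = $1,095.43

$1,095.43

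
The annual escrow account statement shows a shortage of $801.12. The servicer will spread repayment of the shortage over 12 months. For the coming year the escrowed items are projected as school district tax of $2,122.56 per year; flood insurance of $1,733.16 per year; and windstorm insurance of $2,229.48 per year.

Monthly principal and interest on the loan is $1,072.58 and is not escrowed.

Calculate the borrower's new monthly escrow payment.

School district tax — $2,122.56/yr
Flood insurance — $1,733.16/yr
Windstorm insurance — $2,229.48/yr
Total annual escrow = $2,122.56 + $1,733.16 + $2,229.48 = $6,085.20
Base monthly escrow = $6,085.20 / 12 = $507.10
Shortage spread = $801.12 / 12 = $66.76/mo
Adjusted monthly = $507.10 + $66.76 = $573.86

$573.86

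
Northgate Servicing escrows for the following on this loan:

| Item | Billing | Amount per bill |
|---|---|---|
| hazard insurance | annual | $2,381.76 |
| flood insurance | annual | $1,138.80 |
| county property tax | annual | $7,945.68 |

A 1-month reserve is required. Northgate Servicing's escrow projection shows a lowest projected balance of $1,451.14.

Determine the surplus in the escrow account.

$495.62

Hazard insurance = $2,381.76/yr
Flood insurance = $1,138.80/yr
County property tax = $7,945.68/yr
Total per year = $11,466.24
Per month = $11,466.24 ÷ 12 = $955.52
Required cushion = 1 × $955.52 = $955.52
Surplus = $1,451.14 − $955.52 = $495.62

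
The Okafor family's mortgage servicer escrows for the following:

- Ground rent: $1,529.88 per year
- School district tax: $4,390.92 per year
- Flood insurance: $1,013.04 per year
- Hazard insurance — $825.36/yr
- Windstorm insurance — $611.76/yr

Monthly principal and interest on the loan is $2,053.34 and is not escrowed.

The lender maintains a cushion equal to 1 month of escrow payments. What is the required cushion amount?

Ground rent = $1,529.88/yr
School district tax = $4,390.92/yr
Flood insurance = $1,013.04/yr
Hazard insurance = $825.36/yr
Windstorm insurance = $611.76/yr
Total annual escrow = $8,370.96
Per month = $8,370.96 / 12 = $697.58
Required cushion = 1 × $697.58 = $697.58

$697.58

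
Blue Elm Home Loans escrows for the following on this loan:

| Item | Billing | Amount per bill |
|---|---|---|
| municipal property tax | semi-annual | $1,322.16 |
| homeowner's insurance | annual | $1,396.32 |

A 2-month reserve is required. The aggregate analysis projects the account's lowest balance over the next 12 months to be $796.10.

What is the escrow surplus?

$122.66

Municipal property tax = $1,322.16 × 2 = $2,644.32 per year
Homeowner's insurance = $1,396.32 per year
Total annual escrow = $2,644.32 + $1,396.32 = $4,040.64
Base monthly escrow = $4,040.64 ÷ 12 = $336.72
Cushion = 2 × $336.72 = $673.44
Excess over cushion: $796.10 − $673.44 = $122.66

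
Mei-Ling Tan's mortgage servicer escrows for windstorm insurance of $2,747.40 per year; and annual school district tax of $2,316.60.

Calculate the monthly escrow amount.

Windstorm insurance: $2,747.40 annually
School district tax: $2,316.60 annually
Total per year = $5,064.00
Base monthly escrow = $5,064.00 / 12 = $422.00

$422.00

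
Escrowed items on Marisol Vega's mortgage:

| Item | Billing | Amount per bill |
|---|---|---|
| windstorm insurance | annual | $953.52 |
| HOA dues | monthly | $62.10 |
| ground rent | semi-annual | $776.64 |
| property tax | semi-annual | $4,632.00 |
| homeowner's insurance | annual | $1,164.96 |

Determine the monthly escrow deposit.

$1,140.08

Windstorm insurance — $953.52/yr
HOA dues — $62.10 × 12 = $745.20/yr
Ground rent — $776.64 × 2 = $1,553.28/yr
Property tax — $4,632.00 × 2 = $9,264.00/yr
Homeowner's insurance — $1,164.96/yr
Combined annual = $953.52 + $745.20 + $1,553.28 + $9,264.00 + $1,164.96 = $13,680.96
Monthly = $13,680.96 / 12 = $1,140.08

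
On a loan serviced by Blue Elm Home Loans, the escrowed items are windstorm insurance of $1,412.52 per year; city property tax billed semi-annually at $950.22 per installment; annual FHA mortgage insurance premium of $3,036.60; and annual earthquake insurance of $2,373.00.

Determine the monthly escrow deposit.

Windstorm insurance: $1,412.52 per year
City property tax: $950.22 × 2 = $1,900.44 per year
FHA mortgage insurance premium: $3,036.60 per year
Earthquake insurance: $2,373.00 per year
Yearly total = $1,412.52 + $1,900.44 + $3,036.60 + $2,373.00 = $8,722.56
Per month = $8,722.56 / 12 = $726.88

$726.88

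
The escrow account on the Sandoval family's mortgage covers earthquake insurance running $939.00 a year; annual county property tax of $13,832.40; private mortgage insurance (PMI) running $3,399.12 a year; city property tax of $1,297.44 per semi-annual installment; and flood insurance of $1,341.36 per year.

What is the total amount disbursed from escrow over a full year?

$22,106.76

Earthquake insurance: $939.00 per year
County property tax: $13,832.40 per year
Private mortgage insurance (PMI): $3,399.12 per year
City property tax: $1,297.44 × 2 = $2,594.88 per year
Flood insurance: $1,341.36 per year
Combined annual = $939.00 + $13,832.40 + $3,399.12 + $2,594.88 + $1,341.36 = $22,106.76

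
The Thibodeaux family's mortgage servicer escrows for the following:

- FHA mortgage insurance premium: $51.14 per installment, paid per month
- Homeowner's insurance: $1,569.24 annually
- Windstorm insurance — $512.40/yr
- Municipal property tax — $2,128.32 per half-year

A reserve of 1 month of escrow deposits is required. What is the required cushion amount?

FHA mortgage insurance premium — $51.14 × 12 = $613.68
Homeowner's insurance — $1,569.24
Windstorm insurance — $512.40
Municipal property tax — $2,128.32 × 2 = $4,256.64
Combined annual = $6,951.96
Monthly escrow = $6,951.96 ÷ 12 = $579.33
Required cushion = 1 × $579.33 = $579.33

$579.33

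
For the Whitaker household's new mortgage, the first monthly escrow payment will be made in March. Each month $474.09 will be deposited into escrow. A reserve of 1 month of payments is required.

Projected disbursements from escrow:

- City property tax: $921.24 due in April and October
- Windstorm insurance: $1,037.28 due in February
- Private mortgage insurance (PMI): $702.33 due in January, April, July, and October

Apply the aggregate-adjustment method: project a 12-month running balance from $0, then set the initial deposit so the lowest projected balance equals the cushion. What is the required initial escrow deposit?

$1,149.48

Cushion = 1 × $474.09 = $474.09
Trial balance (start $0, +$474.09 each month, − disbursements):
  Mar: +$474.09 → $474.09
  Apr: +$474.09 − $1,623.57 → -$675.39
  May: +$474.09 → -$201.30
  Jun: +$474.09 → $272.79
  Jul: +$474.09 − $702.33 → $44.55
  Aug: +$474.09 → $518.64
  Sep: +$474.09 → $992.73
  Oct: +$474.09 − $1,623.57 → -$156.75
  Nov: +$474.09 → $317.34
  Dec: +$474.09 → $791.43
  Jan: +$474.09 − $702.33 → $563.19
  Feb: +$474.09 − $1,037.28 → $0.00
Lowest trial balance = -$675.39 (Apr)
Initial deposit = cushion − low point = $474.09 − (-$675.39) = $1,149.48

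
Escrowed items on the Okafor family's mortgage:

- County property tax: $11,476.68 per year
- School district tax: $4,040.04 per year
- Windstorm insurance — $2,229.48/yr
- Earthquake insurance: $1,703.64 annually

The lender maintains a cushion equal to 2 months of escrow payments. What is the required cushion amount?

County property tax — $11,476.68/yr
School district tax — $4,040.04/yr
Windstorm insurance — $2,229.48/yr
Earthquake insurance — $1,703.64/yr
Yearly total = $11,476.68 + $4,040.04 + $2,229.48 + $1,703.64 = $19,449.84
Monthly escrow = $19,449.84 ÷ 12 = $1,620.82
Reserve = 2 × $1,620.82 = $3,241.64

$3,241.64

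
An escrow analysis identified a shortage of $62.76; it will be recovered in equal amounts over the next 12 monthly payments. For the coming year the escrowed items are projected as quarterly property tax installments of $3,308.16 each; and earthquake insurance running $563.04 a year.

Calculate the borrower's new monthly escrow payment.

Property tax — $3,308.16 × 4 = $13,232.64
Earthquake insurance — $563.04
Annual escrow total = $13,232.64 + $563.04 = $13,795.68
Base monthly escrow = $13,795.68 ÷ 12 = $1,149.64
Monthly shortage recovery: $62.76 / 12 = $5.23
New monthly escrow = $1,149.64 + $5.23 = $1,154.87

$1,154.87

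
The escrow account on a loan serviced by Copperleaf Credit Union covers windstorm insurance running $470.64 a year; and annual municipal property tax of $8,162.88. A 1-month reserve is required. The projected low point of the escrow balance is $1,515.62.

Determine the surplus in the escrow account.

$796.16

Windstorm insurance = $470.64 per year
Municipal property tax = $8,162.88 per year
Total annual escrow = $8,633.52
Base monthly escrow = $8,633.52 / 12 = $719.46
Required reserve = 1 × $719.46 = $719.46
Surplus = $1,515.62 − $719.46 = $796.16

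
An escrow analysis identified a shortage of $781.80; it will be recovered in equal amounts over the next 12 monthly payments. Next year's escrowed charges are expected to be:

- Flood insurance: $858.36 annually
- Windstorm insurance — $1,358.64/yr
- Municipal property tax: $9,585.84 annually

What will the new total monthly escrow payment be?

$1,048.72

Flood insurance = $858.36
Windstorm insurance = $1,358.64
Municipal property tax = $9,585.84
Total annual escrow = $11,802.84
Base monthly escrow = $11,802.84 / 12 = $983.57
Shortage per month = $781.80 ÷ 12 = $65.15
Adjusted monthly = $983.57 + $65.15 = $1,048.72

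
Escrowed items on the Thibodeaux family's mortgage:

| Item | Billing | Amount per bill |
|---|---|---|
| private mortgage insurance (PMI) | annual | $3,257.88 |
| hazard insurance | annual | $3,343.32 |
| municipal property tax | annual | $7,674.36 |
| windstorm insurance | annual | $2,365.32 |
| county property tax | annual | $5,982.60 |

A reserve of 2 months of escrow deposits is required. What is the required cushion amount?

$3,770.58

Private mortgage insurance (PMI): $3,257.88 annually
Hazard insurance: $3,343.32 annually
Municipal property tax: $7,674.36 annually
Windstorm insurance: $2,365.32 annually
County property tax: $5,982.60 annually
Combined annual = $3,257.88 + $3,343.32 + $7,674.36 + $2,365.32 + $5,982.60 = $22,623.48
Monthly escrow = $22,623.48 / 12 = $1,885.29
Reserve = 2 × $1,885.29 = $3,770.58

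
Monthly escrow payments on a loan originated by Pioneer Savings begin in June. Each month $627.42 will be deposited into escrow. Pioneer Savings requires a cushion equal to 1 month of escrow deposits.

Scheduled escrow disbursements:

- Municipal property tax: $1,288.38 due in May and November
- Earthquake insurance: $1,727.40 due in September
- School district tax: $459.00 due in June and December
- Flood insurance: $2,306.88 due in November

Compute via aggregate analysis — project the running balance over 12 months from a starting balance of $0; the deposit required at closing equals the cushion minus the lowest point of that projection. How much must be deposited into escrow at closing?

Cushion = 1 × $627.42 = $627.42
Trial balance (start $0, +$627.42 each month, − disbursements):
  Jun: +$627.42 − $459.00 → $168.42
  Jul: +$627.42 → $795.84
  Aug: +$627.42 → $1,423.26
  Sep: +$627.42 − $1,727.40 → $323.28
  Oct: +$627.42 → $950.70
  Nov: +$627.42 − $3,595.26 → -$2,017.14
  Dec: +$627.42 − $459.00 → -$1,848.72
  Jan: +$627.42 → -$1,221.30
  Feb: +$627.42 → -$593.88
  Mar: +$627.42 → $33.54
  Apr: +$627.42 → $660.96
  May: +$627.42 − $1,288.38 → $0.00
Lowest trial balance = -$2,017.14 (Nov)
Initial deposit = cushion − low point = $627.42 − (-$2,017.14) = $2,644.56

$2,644.56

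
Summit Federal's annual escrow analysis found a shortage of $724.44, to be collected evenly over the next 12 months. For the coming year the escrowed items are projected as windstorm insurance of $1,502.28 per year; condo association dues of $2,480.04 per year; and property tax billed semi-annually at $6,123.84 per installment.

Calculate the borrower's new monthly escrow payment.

$1,412.87

Windstorm insurance: $1,502.28/yr
Condo association dues: $2,480.04/yr
Property tax: $6,123.84 × 2 = $12,247.68/yr
Total annual escrow = $16,230.00
Monthly escrow = $16,230.00 ÷ 12 = $1,352.50
Monthly shortage recovery: $724.44 / 12 = $60.37
New monthly escrow = $1,352.50 + $60.37 = $1,412.87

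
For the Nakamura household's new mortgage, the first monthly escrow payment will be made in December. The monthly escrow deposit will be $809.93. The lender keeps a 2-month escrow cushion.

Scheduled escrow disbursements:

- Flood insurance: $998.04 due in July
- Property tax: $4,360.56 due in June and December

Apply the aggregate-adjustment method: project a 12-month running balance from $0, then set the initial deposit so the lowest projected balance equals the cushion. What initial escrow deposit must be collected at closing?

$5,170.49

Cushion = 2 × $809.93 = $1,619.86
Trial balance (start $0, +$809.93 each month, − disbursements):
  Dec: +$809.93 − $4,360.56 → -$3,550.63
  Jan: +$809.93 → -$2,740.70
  Feb: +$809.93 → -$1,930.77
  Mar: +$809.93 → -$1,120.84
  Apr: +$809.93 → -$310.91
  May: +$809.93 → $499.02
  Jun: +$809.93 − $4,360.56 → -$3,051.61
  Jul: +$809.93 − $998.04 → -$3,239.72
  Aug: +$809.93 → -$2,429.79
  Sep: +$809.93 → -$1,619.86
  Oct: +$809.93 → -$809.93
  Nov: +$809.93 → $0.00
Lowest trial balance = -$3,550.63 (Dec)
Initial deposit = cushion − low point = $1,619.86 − (-$3,550.63) = $5,170.49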